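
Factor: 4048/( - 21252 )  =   - 2^2*3^(-1)*7^( - 1)=- 4/21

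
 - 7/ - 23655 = 7/23655 = 0.00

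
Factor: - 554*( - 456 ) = 252624 = 2^4*3^1 * 19^1 * 277^1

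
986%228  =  74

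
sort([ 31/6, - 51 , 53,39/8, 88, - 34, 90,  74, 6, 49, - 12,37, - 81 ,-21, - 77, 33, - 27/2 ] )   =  [ - 81, - 77, - 51,-34,-21, - 27/2, - 12  ,  39/8,  31/6, 6, 33,37,49,53, 74,88,90 ] 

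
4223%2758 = 1465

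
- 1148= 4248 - 5396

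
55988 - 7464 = 48524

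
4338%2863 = 1475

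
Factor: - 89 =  - 89^1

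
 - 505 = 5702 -6207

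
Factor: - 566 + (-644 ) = -1210 = -2^1*5^1*11^2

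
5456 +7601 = 13057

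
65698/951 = 69 + 79/951 = 69.08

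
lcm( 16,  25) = 400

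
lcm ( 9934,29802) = 29802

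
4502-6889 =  - 2387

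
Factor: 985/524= 2^( - 2 )*5^1 * 131^( - 1)*197^1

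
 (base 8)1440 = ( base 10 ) 800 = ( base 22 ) 1e8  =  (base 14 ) 412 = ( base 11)668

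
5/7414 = 5/7414 = 0.00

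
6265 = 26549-20284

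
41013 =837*49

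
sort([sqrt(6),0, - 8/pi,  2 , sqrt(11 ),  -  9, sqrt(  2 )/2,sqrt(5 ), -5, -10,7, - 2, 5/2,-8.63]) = [ - 10, - 9,-8.63, - 5, - 8/pi,- 2,0, sqrt(2 )/2, 2, sqrt( 5 ), sqrt(6),  5/2 , sqrt (11) , 7] 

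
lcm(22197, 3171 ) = 22197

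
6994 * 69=482586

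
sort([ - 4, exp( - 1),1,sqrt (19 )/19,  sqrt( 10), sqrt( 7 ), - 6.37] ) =[ - 6.37, - 4, sqrt(19)/19,exp( - 1),1, sqrt( 7 ),sqrt(10 ) ]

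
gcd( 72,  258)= 6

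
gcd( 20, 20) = 20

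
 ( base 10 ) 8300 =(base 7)33125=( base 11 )6266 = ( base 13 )3A16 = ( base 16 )206C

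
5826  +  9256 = 15082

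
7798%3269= 1260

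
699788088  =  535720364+164067724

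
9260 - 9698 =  - 438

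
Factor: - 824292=- 2^2*3^2*7^1*3271^1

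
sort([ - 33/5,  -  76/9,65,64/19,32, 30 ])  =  [ - 76/9, - 33/5,64/19,30,32, 65]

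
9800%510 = 110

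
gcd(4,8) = 4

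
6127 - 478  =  5649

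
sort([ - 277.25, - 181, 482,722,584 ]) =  [ - 277.25,-181,482,584,722] 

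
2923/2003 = 2923/2003 = 1.46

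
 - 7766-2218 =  - 9984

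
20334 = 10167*2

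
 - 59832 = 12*( - 4986 )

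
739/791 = 739/791 = 0.93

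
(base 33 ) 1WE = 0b100001101111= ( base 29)2GD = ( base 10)2159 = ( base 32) 23f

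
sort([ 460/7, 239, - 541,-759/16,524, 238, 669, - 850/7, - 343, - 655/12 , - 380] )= [ - 541, - 380, - 343,-850/7, - 655/12, - 759/16,460/7,238,239,524,669]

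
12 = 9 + 3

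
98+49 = 147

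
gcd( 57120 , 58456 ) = 8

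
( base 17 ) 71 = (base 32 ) 3O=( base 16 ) 78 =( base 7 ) 231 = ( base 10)120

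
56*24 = 1344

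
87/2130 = 29/710=0.04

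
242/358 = 121/179 = 0.68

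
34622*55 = 1904210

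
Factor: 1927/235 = 5^( - 1)*41^1 = 41/5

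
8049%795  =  99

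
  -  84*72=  -6048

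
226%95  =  36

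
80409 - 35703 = 44706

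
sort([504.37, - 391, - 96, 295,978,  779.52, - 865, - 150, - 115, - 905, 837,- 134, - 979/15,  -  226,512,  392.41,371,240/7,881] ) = [ -905, - 865,  -  391 , - 226, - 150, - 134, - 115, - 96, - 979/15, 240/7,295,371,392.41,504.37,512,  779.52,837,881, 978]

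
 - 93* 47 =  -4371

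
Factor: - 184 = - 2^3*23^1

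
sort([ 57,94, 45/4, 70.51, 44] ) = [ 45/4, 44, 57,70.51, 94 ]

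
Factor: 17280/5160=144/43 = 2^4*3^2*43^( - 1 )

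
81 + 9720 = 9801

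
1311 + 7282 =8593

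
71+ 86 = 157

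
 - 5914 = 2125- 8039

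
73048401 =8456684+64591717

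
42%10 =2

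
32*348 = 11136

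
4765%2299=167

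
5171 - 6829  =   - 1658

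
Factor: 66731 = 7^1*9533^1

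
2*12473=24946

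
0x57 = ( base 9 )106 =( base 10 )87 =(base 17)52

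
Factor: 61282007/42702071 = 42702071^( - 1)*61282007^1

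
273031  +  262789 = 535820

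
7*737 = 5159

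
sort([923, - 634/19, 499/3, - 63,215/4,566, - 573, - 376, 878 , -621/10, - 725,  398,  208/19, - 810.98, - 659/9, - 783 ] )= [ - 810.98, - 783, - 725, - 573,-376, - 659/9,  -  63,-621/10, - 634/19, 208/19, 215/4 , 499/3, 398,566, 878 , 923]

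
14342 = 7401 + 6941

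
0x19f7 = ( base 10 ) 6647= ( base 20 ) gc7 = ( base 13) 3044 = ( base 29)7Q6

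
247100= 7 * 35300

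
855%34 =5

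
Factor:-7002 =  - 2^1 *3^2*389^1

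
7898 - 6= 7892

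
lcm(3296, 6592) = 6592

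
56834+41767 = 98601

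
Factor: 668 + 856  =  2^2*3^1 * 127^1  =  1524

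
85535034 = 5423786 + 80111248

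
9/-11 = -1 + 2/11 = - 0.82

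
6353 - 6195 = 158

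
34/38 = 17/19= 0.89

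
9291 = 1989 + 7302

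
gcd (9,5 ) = 1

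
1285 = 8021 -6736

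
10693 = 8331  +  2362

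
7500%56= 52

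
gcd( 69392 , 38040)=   8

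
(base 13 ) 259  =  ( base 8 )634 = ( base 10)412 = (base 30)dm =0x19c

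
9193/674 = 9193/674 = 13.64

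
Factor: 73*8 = 2^3 * 73^1  =  584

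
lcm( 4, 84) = 84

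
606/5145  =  202/1715 = 0.12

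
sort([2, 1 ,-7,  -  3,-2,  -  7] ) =[ - 7, - 7, - 3, - 2,1, 2 ] 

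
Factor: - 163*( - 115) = 5^1*23^1*163^1=18745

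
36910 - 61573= -24663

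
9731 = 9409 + 322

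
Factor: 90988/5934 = 2^1*3^( - 1 ) * 23^1 = 46/3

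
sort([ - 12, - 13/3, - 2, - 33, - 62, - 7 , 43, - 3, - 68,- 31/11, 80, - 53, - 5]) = [ - 68 ,-62, - 53, - 33,-12, - 7, - 5, - 13/3, - 3,  -  31/11, - 2,43 , 80 ] 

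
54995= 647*85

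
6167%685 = 2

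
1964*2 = 3928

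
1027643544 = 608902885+418740659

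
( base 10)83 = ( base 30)2n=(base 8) 123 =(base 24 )3B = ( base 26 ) 35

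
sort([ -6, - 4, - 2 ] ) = [ - 6,- 4, - 2] 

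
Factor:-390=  - 2^1  *3^1*5^1*13^1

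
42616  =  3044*14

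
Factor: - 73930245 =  - 3^1*5^1*59^1 *83537^1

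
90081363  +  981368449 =1071449812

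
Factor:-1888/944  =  -2^1 = - 2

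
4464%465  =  279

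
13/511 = 13/511 = 0.03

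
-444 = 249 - 693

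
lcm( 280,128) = 4480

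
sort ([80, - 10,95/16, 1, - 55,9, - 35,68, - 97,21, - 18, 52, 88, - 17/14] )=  [-97, - 55,-35, - 18, - 10, - 17/14, 1, 95/16,9,21,52,  68, 80, 88] 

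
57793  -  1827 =55966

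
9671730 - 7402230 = 2269500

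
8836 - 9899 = -1063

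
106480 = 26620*4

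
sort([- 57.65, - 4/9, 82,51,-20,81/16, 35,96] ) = [ - 57.65, - 20,-4/9 , 81/16,35 , 51,82, 96 ] 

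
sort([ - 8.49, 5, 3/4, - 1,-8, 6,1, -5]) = [ - 8.49, - 8, - 5, - 1, 3/4, 1, 5, 6]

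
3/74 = 3/74 = 0.04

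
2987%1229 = 529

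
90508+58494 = 149002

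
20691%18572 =2119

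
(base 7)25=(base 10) 19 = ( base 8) 23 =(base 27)j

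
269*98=26362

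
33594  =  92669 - 59075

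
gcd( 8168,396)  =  4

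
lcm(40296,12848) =886512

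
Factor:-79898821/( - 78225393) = 3^(-1 )*89^( - 1)*292979^( - 1) * 79898821^1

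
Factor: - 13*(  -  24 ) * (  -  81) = -2^3*3^5*13^1 = -  25272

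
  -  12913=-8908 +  - 4005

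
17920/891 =20 + 100/891 = 20.11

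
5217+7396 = 12613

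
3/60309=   1/20103 = 0.00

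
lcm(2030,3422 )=119770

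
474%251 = 223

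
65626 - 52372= 13254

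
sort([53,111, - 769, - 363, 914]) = [ - 769, - 363,53,111,914]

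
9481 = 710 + 8771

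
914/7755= 914/7755 = 0.12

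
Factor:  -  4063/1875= - 3^(-1)*5^(-4)*17^1 * 239^1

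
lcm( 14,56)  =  56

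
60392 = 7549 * 8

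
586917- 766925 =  - 180008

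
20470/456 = 10235/228 = 44.89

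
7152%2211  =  519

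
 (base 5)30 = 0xF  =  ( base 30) f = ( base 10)15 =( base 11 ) 14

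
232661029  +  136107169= 368768198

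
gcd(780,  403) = 13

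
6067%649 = 226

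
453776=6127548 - 5673772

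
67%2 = 1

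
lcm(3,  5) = 15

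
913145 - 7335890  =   - 6422745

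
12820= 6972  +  5848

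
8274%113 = 25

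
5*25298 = 126490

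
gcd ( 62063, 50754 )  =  1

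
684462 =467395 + 217067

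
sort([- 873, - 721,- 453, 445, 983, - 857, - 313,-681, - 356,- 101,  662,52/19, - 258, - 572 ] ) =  [ - 873, - 857, - 721, - 681,-572, - 453, - 356, - 313,-258, - 101,52/19,445, 662,  983]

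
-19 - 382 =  -401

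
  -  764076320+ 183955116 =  - 580121204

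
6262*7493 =46921166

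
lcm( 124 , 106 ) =6572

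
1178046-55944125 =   -  54766079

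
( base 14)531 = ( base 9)1356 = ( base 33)V0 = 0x3ff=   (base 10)1023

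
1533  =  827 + 706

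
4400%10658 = 4400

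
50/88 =25/44 = 0.57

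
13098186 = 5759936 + 7338250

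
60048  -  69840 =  - 9792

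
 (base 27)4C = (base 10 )120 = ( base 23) 55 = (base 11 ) AA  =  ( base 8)170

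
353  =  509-156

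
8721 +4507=13228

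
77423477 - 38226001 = 39197476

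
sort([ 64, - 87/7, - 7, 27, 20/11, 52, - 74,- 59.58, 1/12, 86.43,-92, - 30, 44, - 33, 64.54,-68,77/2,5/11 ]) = [ - 92,-74,  -  68, - 59.58, - 33, - 30, - 87/7, - 7 , 1/12, 5/11, 20/11, 27,77/2,44, 52,64,64.54, 86.43 ] 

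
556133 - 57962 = 498171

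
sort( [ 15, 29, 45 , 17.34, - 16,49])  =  [ - 16, 15,17.34,29,45,49]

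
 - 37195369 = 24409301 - 61604670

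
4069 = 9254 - 5185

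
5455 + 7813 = 13268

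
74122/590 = 125+186/295= 125.63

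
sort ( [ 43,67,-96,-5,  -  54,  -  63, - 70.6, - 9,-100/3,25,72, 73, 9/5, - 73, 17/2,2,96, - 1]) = [ - 96,-73, - 70.6,-63, - 54,-100/3, - 9, - 5,-1, 9/5,2, 17/2, 25 , 43,67,72,73, 96]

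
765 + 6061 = 6826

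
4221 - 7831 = -3610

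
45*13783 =620235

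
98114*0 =0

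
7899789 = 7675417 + 224372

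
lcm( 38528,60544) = 423808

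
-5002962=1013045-6016007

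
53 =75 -22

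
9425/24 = 392 + 17/24 = 392.71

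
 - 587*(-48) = 28176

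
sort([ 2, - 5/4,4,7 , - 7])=[ - 7, - 5/4,  2 , 4, 7] 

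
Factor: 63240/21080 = 3= 3^1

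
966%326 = 314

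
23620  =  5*4724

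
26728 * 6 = 160368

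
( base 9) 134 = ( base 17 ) 6a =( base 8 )160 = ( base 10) 112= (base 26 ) 48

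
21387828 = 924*23147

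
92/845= 92/845 =0.11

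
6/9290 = 3/4645=0.00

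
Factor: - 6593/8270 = - 2^( - 1)*5^( - 1 ) * 19^1*347^1  *  827^(-1 )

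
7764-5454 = 2310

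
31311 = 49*639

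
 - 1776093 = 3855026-5631119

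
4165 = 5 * 833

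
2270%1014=242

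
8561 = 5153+3408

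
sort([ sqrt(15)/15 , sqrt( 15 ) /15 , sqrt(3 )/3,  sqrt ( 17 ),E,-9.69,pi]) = [  -  9.69,sqrt( 15) /15, sqrt(15 ) /15, sqrt( 3 )/3,E,pi, sqrt( 17)]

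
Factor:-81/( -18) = 9/2 = 2^( - 1 )*3^2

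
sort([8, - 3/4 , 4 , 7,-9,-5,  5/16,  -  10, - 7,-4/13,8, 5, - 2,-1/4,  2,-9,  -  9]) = [-10, - 9,-9,  -  9 , - 7,-5, - 2 , - 3/4, - 4/13,-1/4 , 5/16, 2,  4,5, 7 , 8 , 8 ] 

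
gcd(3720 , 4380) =60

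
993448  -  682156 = 311292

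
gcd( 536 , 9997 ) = 1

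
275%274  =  1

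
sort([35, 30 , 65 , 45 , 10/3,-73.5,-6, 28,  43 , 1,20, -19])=[-73.5, - 19,  -  6,1, 10/3,20, 28,30,35, 43 , 45,65]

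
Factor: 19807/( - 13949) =  -  683/481 =- 13^ (- 1 )*37^ ( - 1)*683^1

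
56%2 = 0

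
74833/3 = 24944+1/3=24944.33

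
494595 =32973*15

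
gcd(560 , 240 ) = 80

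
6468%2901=666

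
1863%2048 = 1863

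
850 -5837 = -4987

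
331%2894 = 331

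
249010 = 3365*74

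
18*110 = 1980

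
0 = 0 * 9439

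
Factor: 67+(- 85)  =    -  2^1 * 3^2 = - 18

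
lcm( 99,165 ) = 495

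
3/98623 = 3/98623=0.00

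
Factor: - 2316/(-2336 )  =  2^( - 3 )*3^1*73^ ( - 1)*193^1 = 579/584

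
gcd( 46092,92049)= 3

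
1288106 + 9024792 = 10312898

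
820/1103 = 820/1103 = 0.74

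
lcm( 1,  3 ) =3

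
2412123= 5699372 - 3287249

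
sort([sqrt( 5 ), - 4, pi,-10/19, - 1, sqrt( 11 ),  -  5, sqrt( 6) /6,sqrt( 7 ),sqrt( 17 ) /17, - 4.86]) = [ - 5, - 4.86,-4, - 1, - 10/19, sqrt( 17 ) /17, sqrt( 6 ) /6, sqrt( 5), sqrt(7),pi , sqrt( 11) ] 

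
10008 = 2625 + 7383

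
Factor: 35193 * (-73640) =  - 2591612520 = - 2^3*3^1*5^1*7^1*263^1*11731^1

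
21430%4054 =1160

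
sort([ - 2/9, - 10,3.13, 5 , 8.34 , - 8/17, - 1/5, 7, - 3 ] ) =[ - 10, - 3, - 8/17, - 2/9, - 1/5,3.13, 5,7,8.34]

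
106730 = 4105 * 26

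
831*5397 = 4484907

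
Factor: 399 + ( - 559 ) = -2^5 * 5^1 = -160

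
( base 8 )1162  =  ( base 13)392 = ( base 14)32A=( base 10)626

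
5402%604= 570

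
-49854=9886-59740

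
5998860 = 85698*70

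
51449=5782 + 45667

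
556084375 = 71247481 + 484836894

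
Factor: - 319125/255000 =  -2^( - 3) * 5^(- 1)*17^( - 1)*23^1 * 37^1 = - 851/680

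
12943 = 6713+6230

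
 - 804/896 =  - 201/224 = -  0.90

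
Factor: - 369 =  - 3^2 * 41^1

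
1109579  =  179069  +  930510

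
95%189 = 95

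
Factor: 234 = 2^1 * 3^2*13^1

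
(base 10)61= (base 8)75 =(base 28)25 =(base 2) 111101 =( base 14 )45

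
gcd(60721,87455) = 1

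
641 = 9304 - 8663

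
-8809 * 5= -44045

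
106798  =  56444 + 50354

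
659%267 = 125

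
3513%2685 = 828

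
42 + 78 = 120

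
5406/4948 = 1  +  229/2474  =  1.09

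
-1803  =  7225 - 9028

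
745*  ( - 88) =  - 65560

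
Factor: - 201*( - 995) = 199995 =3^1 * 5^1*67^1*199^1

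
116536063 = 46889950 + 69646113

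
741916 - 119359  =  622557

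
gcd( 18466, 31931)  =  1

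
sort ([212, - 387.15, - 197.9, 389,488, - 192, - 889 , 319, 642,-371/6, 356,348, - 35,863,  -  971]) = [-971, - 889, - 387.15, - 197.9,  -  192, - 371/6, - 35, 212,  319,348,356,389,488 , 642, 863]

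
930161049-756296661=173864388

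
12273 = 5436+6837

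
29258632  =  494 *59228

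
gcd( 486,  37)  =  1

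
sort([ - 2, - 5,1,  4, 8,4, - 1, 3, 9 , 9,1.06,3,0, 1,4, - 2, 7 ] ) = [ - 5, -2 ,-2, - 1,0,1 , 1,1.06,3, 3 , 4,4,4, 7,8,9,9 ] 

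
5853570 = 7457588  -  1604018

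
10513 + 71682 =82195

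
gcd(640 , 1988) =4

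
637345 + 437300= 1074645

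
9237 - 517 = 8720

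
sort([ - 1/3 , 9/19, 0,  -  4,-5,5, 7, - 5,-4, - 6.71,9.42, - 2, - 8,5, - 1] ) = [-8, - 6.71, -5, - 5, - 4 , - 4, - 2, - 1,-1/3,0 , 9/19,5, 5, 7,9.42 ]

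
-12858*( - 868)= 11160744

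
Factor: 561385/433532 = 2^( - 2)*5^1*167^( - 1 )*173^1 = 865/668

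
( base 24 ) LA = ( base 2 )1000000010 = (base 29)HL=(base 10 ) 514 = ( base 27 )J1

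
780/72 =65/6=10.83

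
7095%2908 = 1279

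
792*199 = 157608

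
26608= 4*6652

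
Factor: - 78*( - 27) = 2106 = 2^1* 3^4*13^1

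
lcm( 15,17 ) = 255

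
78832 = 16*4927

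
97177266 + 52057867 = 149235133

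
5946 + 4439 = 10385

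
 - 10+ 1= - 9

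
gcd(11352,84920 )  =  88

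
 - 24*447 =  - 10728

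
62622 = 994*63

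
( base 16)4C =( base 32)2C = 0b1001100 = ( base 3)2211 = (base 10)76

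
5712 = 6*952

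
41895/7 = 5985 = 5985.00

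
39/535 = 39/535 = 0.07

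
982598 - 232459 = 750139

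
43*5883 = 252969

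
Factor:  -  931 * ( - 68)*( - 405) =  - 2^2 * 3^4*5^1*7^2*17^1*19^1 = -  25639740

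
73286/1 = 73286  =  73286.00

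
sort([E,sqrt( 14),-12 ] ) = [ - 12,E,sqrt( 14) ] 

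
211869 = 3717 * 57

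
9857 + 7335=17192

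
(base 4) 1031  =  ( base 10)77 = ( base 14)57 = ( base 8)115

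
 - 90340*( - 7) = 632380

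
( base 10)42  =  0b101010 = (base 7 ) 60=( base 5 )132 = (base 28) 1E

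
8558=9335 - 777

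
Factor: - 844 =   -  2^2 * 211^1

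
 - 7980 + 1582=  - 6398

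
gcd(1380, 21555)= 15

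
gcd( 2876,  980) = 4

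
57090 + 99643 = 156733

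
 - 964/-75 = 964/75 = 12.85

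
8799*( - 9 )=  - 79191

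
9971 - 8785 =1186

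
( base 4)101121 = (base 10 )1113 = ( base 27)1E6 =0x459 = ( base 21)2B0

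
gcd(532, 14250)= 38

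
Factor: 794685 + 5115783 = 5910468 = 2^2*3^1 * 269^1 * 1831^1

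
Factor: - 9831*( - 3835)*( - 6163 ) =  - 3^1*5^1* 13^1*29^1*59^1*113^1*6163^1 =- 232356717255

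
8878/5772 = 1 + 1553/2886 = 1.54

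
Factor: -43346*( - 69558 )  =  3015061068 = 2^2*3^1* 11593^1 * 21673^1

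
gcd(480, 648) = 24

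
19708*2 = 39416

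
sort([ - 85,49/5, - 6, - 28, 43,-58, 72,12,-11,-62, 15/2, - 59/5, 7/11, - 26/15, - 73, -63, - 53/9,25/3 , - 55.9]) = [ - 85,- 73, - 63, - 62, - 58, - 55.9,- 28, - 59/5,-11, - 6,-53/9, - 26/15, 7/11,15/2,25/3,  49/5,12 , 43,72 ] 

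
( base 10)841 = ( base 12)5a1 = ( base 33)pg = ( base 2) 1101001001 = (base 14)441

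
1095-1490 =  - 395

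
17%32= 17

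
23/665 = 23/665 =0.03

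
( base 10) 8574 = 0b10000101111110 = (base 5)233244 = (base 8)20576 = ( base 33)7sr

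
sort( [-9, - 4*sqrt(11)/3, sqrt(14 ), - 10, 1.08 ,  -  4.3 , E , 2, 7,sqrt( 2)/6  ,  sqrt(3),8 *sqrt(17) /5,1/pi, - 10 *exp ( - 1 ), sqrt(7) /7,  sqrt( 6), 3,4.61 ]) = [ - 10, - 9, - 4*sqrt(11 )/3,- 4.3,  -  10*exp(-1), sqrt(2 ) /6,1/pi,sqrt( 7)/7, 1.08,sqrt (3), 2,sqrt(6) , E,3,sqrt ( 14 ), 4.61 , 8*sqrt(17 ) /5, 7 ] 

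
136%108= 28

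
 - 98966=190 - 99156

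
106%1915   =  106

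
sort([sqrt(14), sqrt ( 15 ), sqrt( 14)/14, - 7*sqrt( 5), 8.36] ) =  [ - 7*sqrt(5 ), sqrt ( 14 ) /14, sqrt(14 ),  sqrt( 15 ),8.36]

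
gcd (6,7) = 1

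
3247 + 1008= 4255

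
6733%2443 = 1847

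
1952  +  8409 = 10361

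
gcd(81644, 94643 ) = 1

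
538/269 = 2 = 2.00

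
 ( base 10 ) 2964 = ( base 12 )1870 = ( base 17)a46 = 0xb94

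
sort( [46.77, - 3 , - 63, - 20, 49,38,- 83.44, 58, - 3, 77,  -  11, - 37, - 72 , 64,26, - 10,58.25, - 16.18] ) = [- 83.44, - 72,-63, - 37, - 20, - 16.18, - 11,-10, -3, - 3, 26, 38,46.77,  49,58, 58.25,64, 77] 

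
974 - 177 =797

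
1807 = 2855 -1048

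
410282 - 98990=311292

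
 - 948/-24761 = 948/24761 = 0.04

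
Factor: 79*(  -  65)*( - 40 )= 205400 = 2^3*5^2*13^1*79^1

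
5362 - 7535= -2173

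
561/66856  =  561/66856 = 0.01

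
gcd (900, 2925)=225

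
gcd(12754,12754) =12754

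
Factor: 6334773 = 3^1*79^1*26729^1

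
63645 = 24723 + 38922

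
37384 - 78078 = -40694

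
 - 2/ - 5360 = 1/2680 = 0.00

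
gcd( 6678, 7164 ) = 18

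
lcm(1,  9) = 9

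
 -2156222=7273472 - 9429694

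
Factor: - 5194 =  - 2^1*7^2*53^1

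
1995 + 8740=10735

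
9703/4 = 2425 + 3/4 = 2425.75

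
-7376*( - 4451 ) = 32830576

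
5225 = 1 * 5225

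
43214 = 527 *82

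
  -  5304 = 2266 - 7570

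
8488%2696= 400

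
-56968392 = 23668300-80636692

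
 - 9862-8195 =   -  18057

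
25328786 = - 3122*( - 8113 ) 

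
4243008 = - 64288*( - 66)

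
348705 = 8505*41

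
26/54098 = 13/27049 = 0.00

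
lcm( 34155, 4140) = 136620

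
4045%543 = 244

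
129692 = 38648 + 91044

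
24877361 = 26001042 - 1123681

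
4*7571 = 30284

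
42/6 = 7 = 7.00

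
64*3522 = 225408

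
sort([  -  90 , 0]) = [ -90, 0]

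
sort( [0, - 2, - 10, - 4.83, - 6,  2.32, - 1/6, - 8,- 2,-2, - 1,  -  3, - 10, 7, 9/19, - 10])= [ - 10, - 10, - 10, - 8, - 6,- 4.83, - 3, - 2, - 2,-2, - 1, - 1/6, 0, 9/19 , 2.32,7] 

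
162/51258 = 27/8543 = 0.00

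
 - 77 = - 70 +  - 7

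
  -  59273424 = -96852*612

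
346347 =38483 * 9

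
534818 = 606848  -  72030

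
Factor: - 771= - 3^1*257^1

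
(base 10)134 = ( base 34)3w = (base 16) 86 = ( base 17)7f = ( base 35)3T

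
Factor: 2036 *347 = 706492=2^2*347^1* 509^1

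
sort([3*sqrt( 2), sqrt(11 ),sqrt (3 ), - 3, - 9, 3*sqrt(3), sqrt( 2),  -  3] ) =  [-9, - 3, - 3, sqrt(2 ),  sqrt( 3 ),sqrt(11), 3*sqrt( 2), 3*sqrt(3 ) ]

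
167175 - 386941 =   -  219766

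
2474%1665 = 809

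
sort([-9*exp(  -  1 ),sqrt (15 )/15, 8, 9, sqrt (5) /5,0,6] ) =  [ - 9*exp(-1 ),0, sqrt ( 15) /15,  sqrt(5) /5,6,  8,9 ] 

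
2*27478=54956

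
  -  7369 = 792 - 8161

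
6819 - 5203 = 1616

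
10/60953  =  10/60953 = 0.00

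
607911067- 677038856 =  - 69127789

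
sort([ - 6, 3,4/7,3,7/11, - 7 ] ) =[ - 7 , - 6,4/7 , 7/11,3, 3] 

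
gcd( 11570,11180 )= 130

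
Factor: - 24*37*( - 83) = 2^3*3^1*37^1*83^1 = 73704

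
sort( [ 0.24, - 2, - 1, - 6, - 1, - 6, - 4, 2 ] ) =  [ - 6, - 6, - 4, - 2, - 1, - 1, 0.24, 2 ] 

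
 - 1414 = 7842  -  9256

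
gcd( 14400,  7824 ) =48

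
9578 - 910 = 8668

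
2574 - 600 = 1974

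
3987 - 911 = 3076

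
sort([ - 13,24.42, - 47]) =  [ - 47  ,  -  13,24.42]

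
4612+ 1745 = 6357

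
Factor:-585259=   -17^1  *  173^1  *  199^1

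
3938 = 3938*1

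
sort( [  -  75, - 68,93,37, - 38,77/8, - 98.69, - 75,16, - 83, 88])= [-98.69,-83, - 75, - 75 , -68,-38,77/8, 16,37, 88, 93 ] 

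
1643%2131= 1643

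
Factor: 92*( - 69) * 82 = - 2^3*3^1*23^2*41^1 = -520536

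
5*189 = 945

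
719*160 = 115040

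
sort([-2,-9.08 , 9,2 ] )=[-9.08, - 2, 2, 9 ]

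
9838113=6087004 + 3751109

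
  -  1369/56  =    -  1369/56 = - 24.45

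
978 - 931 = 47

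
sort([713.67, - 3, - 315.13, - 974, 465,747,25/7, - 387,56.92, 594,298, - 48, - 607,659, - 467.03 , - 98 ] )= [  -  974, - 607, - 467.03 , - 387, -315.13 , - 98, - 48 , - 3,25/7,56.92, 298,465,594 , 659,713.67,747 ] 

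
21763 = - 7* ( - 3109)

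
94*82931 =7795514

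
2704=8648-5944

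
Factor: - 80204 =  - 2^2*20051^1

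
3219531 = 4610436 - 1390905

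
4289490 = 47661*90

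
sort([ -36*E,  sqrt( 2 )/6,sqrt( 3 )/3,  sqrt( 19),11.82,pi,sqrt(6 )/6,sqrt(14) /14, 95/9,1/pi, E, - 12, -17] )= [ - 36*E,-17, - 12,sqrt(2)/6,sqrt (14)/14,  1/pi, sqrt(6)/6,sqrt( 3 )/3,E,  pi,  sqrt( 19 ),95/9, 11.82]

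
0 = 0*7112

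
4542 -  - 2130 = 6672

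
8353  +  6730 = 15083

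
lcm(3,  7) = 21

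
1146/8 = 143 +1/4=143.25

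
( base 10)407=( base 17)16G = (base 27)f2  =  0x197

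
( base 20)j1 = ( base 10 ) 381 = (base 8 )575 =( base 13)234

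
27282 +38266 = 65548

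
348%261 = 87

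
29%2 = 1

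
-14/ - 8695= 14/8695 = 0.00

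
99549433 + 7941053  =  107490486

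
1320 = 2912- 1592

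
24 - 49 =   -  25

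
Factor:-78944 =-2^5 * 2467^1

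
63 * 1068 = 67284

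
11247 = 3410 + 7837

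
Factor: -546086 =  - 2^1 * 273043^1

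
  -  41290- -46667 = 5377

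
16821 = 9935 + 6886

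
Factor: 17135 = 5^1*23^1*149^1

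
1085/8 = 135+ 5/8=   135.62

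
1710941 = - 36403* ( - 47 )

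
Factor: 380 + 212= 2^4*37^1=592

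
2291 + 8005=10296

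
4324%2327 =1997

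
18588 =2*9294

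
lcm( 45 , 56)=2520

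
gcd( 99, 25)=1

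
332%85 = 77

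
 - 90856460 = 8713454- 99569914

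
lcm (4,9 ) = 36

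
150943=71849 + 79094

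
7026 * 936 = 6576336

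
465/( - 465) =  - 1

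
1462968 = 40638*36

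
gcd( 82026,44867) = 1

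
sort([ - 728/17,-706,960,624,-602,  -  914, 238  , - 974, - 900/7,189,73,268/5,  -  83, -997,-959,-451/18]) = [ - 997,-974, - 959, - 914,-706,-602 ,-900/7, - 83 , - 728/17, - 451/18, 268/5,73 , 189,238 , 624,960]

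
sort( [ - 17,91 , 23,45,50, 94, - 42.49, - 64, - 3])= [  -  64, - 42.49, - 17, -3,23,45,50, 91, 94]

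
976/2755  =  976/2755 = 0.35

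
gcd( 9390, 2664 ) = 6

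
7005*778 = 5449890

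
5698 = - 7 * ( - 814 ) 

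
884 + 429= 1313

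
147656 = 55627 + 92029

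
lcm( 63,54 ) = 378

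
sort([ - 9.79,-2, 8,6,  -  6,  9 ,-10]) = [- 10, - 9.79,-6, - 2,  6,8, 9 ] 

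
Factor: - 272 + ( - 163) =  - 435 = - 3^1 * 5^1*29^1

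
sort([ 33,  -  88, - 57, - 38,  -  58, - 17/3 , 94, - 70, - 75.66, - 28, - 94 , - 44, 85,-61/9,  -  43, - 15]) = [-94, - 88 ,-75.66, - 70, - 58, - 57,-44,-43,-38 ,- 28, - 15 , - 61/9, - 17/3,33,  85, 94]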